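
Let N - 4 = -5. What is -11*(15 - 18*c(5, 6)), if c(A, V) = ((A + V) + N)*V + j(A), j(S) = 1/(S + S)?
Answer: 58674/5 ≈ 11735.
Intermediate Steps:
N = -1 (N = 4 - 5 = -1)
j(S) = 1/(2*S)
c(A, V) = 1/(2*A) + V*(-1 + A + V) (c(A, V) = ((A + V) - 1)*V + 1/(2*A) = (-1 + A + V)*V + 1/(2*A) = V*(-1 + A + V) + 1/(2*A) = 1/(2*A) + V*(-1 + A + V))
-11*(15 - 18*c(5, 6)) = -11*(15 - 18*(½ + 5*6*(-1 + 5 + 6))/5) = -11*(15 - 18*(½ + 5*6*10)/5) = -11*(15 - 18*(½ + 300)/5) = -11*(15 - 18*601/(5*2)) = -11*(15 - 18*601/10) = -11*(15 - 5409/5) = -11*(-5334/5) = 58674/5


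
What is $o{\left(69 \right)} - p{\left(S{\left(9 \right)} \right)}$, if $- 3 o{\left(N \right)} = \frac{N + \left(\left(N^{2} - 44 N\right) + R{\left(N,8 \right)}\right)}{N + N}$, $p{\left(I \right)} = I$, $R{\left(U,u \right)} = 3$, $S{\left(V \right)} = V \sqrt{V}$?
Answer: $- \frac{4325}{138} \approx -31.341$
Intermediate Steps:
$S{\left(V \right)} = V^{\frac{3}{2}}$
$o{\left(N \right)} = - \frac{3 + N^{2} - 43 N}{6 N}$ ($o{\left(N \right)} = - \frac{\left(N + \left(\left(N^{2} - 44 N\right) + 3\right)\right) \frac{1}{N + N}}{3} = - \frac{\left(N + \left(3 + N^{2} - 44 N\right)\right) \frac{1}{2 N}}{3} = - \frac{\left(3 + N^{2} - 43 N\right) \frac{1}{2 N}}{3} = - \frac{\frac{1}{2} \frac{1}{N} \left(3 + N^{2} - 43 N\right)}{3} = - \frac{3 + N^{2} - 43 N}{6 N}$)
$o{\left(69 \right)} - p{\left(S{\left(9 \right)} \right)} = \frac{-3 - 69 \left(-43 + 69\right)}{6 \cdot 69} - 9^{\frac{3}{2}} = \frac{1}{6} \cdot \frac{1}{69} \left(-3 - 69 \cdot 26\right) - 27 = \frac{1}{6} \cdot \frac{1}{69} \left(-3 - 1794\right) - 27 = \frac{1}{6} \cdot \frac{1}{69} \left(-1797\right) - 27 = - \frac{599}{138} - 27 = - \frac{4325}{138}$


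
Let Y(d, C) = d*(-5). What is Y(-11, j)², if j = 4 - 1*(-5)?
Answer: 3025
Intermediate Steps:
j = 9 (j = 4 + 5 = 9)
Y(d, C) = -5*d
Y(-11, j)² = (-5*(-11))² = 55² = 3025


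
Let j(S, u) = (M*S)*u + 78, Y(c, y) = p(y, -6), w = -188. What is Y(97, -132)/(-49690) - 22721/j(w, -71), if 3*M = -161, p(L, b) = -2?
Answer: 1695658529/53386786930 ≈ 0.031762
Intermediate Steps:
M = -161/3 (M = (⅓)*(-161) = -161/3 ≈ -53.667)
Y(c, y) = -2
j(S, u) = 78 - 161*S*u/3 (j(S, u) = (-161*S/3)*u + 78 = -161*S*u/3 + 78 = 78 - 161*S*u/3)
Y(97, -132)/(-49690) - 22721/j(w, -71) = -2/(-49690) - 22721/(78 - 161/3*(-188)*(-71)) = -2*(-1/49690) - 22721/(78 - 2149028/3) = 1/24845 - 22721/(-2148794/3) = 1/24845 - 22721*(-3/2148794) = 1/24845 + 68163/2148794 = 1695658529/53386786930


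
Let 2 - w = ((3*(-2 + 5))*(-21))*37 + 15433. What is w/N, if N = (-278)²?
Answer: -4219/38642 ≈ -0.10918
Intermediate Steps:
N = 77284
w = -8438 (w = 2 - (((3*(-2 + 5))*(-21))*37 + 15433) = 2 - (((3*3)*(-21))*37 + 15433) = 2 - ((9*(-21))*37 + 15433) = 2 - (-189*37 + 15433) = 2 - (-6993 + 15433) = 2 - 1*8440 = 2 - 8440 = -8438)
w/N = -8438/77284 = -8438*1/77284 = -4219/38642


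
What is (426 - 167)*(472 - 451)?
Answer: 5439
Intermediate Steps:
(426 - 167)*(472 - 451) = 259*21 = 5439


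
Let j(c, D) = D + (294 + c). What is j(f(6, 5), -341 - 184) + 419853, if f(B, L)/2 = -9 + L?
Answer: 419614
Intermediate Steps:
f(B, L) = -18 + 2*L (f(B, L) = 2*(-9 + L) = -18 + 2*L)
j(c, D) = 294 + D + c
j(f(6, 5), -341 - 184) + 419853 = (294 + (-341 - 184) + (-18 + 2*5)) + 419853 = (294 - 525 + (-18 + 10)) + 419853 = (294 - 525 - 8) + 419853 = -239 + 419853 = 419614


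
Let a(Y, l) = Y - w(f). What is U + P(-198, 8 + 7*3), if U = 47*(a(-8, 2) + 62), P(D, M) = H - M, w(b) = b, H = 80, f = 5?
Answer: 2354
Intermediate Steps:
a(Y, l) = -5 + Y (a(Y, l) = Y - 1*5 = Y - 5 = -5 + Y)
P(D, M) = 80 - M
U = 2303 (U = 47*((-5 - 8) + 62) = 47*(-13 + 62) = 47*49 = 2303)
U + P(-198, 8 + 7*3) = 2303 + (80 - (8 + 7*3)) = 2303 + (80 - (8 + 21)) = 2303 + (80 - 1*29) = 2303 + (80 - 29) = 2303 + 51 = 2354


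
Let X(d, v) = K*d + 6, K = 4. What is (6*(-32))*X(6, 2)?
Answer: -5760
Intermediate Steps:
X(d, v) = 6 + 4*d (X(d, v) = 4*d + 6 = 6 + 4*d)
(6*(-32))*X(6, 2) = (6*(-32))*(6 + 4*6) = -192*(6 + 24) = -192*30 = -5760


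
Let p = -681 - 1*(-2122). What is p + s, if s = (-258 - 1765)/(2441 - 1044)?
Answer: 2011054/1397 ≈ 1439.6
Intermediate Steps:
p = 1441 (p = -681 + 2122 = 1441)
s = -2023/1397 ≈ -1.4481
p + s = 1441 - 2023/1397 = 2011054/1397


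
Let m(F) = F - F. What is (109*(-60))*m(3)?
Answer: 0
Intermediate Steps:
m(F) = 0
(109*(-60))*m(3) = (109*(-60))*0 = -6540*0 = 0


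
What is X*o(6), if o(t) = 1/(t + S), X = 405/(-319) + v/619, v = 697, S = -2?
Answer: -7088/197461 ≈ -0.035896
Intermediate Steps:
X = -28352/197461 (X = 405/(-319) + 697/619 = 405*(-1/319) + 697*(1/619) = -405/319 + 697/619 = -28352/197461 ≈ -0.14358)
o(t) = 1/(-2 + t) (o(t) = 1/(t - 2) = 1/(-2 + t))
X*o(6) = -28352/(197461*(-2 + 6)) = -28352/197461/4 = -28352/197461*¼ = -7088/197461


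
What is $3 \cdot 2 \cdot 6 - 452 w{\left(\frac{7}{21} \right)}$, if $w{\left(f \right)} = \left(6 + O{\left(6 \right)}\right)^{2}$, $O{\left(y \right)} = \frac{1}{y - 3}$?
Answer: $- \frac{162848}{9} \approx -18094.0$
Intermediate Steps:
$O{\left(y \right)} = \frac{1}{-3 + y}$
$w{\left(f \right)} = \frac{361}{9}$ ($w{\left(f \right)} = \left(6 + \frac{1}{-3 + 6}\right)^{2} = \left(6 + \frac{1}{3}\right)^{2} = \left(\frac{19}{3}\right)^{2} = \frac{361}{9}$)
$3 \cdot 2 \cdot 6 - 452 w{\left(\frac{7}{21} \right)} = 3 \cdot 2 \cdot 6 - \frac{163172}{9} = 6 \cdot 6 - \frac{163172}{9} = 36 - \frac{163172}{9} = - \frac{162848}{9}$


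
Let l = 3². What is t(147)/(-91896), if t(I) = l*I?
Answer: -63/4376 ≈ -0.014397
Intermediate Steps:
l = 9
t(I) = 9*I
t(147)/(-91896) = (9*147)/(-91896) = 1323*(-1/91896) = -63/4376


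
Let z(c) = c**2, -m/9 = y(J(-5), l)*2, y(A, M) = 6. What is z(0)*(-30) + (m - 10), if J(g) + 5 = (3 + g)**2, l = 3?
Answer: -118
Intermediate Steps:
J(g) = -5 + (3 + g)**2
m = -108 (m = -54*2 = -9*12 = -108)
z(0)*(-30) + (m - 10) = 0**2*(-30) + (-108 - 10) = 0*(-30) - 118 = 0 - 118 = -118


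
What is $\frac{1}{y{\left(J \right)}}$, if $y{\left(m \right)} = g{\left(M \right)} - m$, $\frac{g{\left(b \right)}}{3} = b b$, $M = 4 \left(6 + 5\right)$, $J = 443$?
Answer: $\frac{1}{5365} \approx 0.00018639$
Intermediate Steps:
$M = 44$ ($M = 4 \cdot 11 = 44$)
$g{\left(b \right)} = 3 b^{2}$ ($g{\left(b \right)} = 3 b b = 3 b^{2}$)
$y{\left(m \right)} = 5808 - m$ ($y{\left(m \right)} = 3 \cdot 44^{2} - m = 3 \cdot 1936 - m = 5808 - m$)
$\frac{1}{y{\left(J \right)}} = \frac{1}{5808 - 443} = \frac{1}{5365}$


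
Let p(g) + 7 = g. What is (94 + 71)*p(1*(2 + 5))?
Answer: 0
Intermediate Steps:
p(g) = -7 + g
(94 + 71)*p(1*(2 + 5)) = (94 + 71)*(-7 + 1*(2 + 5)) = 165*(-7 + 1*7) = 165*(-7 + 7) = 165*0 = 0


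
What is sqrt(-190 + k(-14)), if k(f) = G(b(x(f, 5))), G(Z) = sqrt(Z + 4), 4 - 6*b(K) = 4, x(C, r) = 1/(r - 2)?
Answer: 2*I*sqrt(47) ≈ 13.711*I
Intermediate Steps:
x(C, r) = 1/(-2 + r)
b(K) = 0 (b(K) = 2/3 - 1/6*4 = 2/3 - 2/3 = 0)
G(Z) = sqrt(4 + Z)
k(f) = 2 (k(f) = sqrt(4 + 0) = sqrt(4) = 2)
sqrt(-190 + k(-14)) = sqrt(-190 + 2) = sqrt(-188) = 2*I*sqrt(47)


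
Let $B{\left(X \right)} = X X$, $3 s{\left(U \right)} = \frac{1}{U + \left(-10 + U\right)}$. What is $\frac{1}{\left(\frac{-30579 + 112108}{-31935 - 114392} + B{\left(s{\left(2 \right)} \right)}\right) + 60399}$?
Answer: $\frac{47409948}{2863487180183} \approx 1.6557 \cdot 10^{-5}$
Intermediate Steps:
$s{\left(U \right)} = \frac{1}{3 \left(-10 + 2 U\right)}$ ($s{\left(U \right)} = \frac{1}{3 \left(U + \left(-10 + U\right)\right)} = \frac{1}{3 \left(-10 + 2 U\right)}$)
$B{\left(X \right)} = X^{2}$
$\frac{1}{\left(\frac{-30579 + 112108}{-31935 - 114392} + B{\left(s{\left(2 \right)} \right)}\right) + 60399} = \frac{1}{\left(\frac{-30579 + 112108}{-31935 - 114392} + \left(\frac{1}{6 \left(-5 + 2\right)}\right)^{2}\right) + 60399} = \frac{1}{\left(\frac{81529}{-146327} + \left(\frac{1}{6 \left(-3\right)}\right)^{2}\right) + 60399} = \frac{1}{\left(81529 \left(- \frac{1}{146327}\right) + \left(\frac{1}{6} \left(- \frac{1}{3}\right)\right)^{2}\right) + 60399} = \frac{1}{\left(- \frac{81529}{146327} + \left(- \frac{1}{18}\right)^{2}\right) + 60399} = \frac{1}{\left(- \frac{81529}{146327} + \frac{1}{324}\right) + 60399} = \frac{1}{- \frac{26269069}{47409948} + 60399} = \frac{1}{\frac{2863487180183}{47409948}} = \frac{47409948}{2863487180183}$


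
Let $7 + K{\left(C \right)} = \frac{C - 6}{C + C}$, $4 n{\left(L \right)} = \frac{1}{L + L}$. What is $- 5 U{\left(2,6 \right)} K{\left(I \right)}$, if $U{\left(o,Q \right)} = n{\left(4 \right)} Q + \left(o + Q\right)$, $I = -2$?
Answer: $\frac{3275}{16} \approx 204.69$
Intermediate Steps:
$n{\left(L \right)} = \frac{1}{8 L}$ ($n{\left(L \right)} = \frac{1}{4 \left(L + L\right)} = \frac{1}{4 \cdot 2 L} = \frac{\frac{1}{2} \frac{1}{L}}{4} = \frac{1}{8 L}$)
$U{\left(o,Q \right)} = o + \frac{33 Q}{32}$ ($U{\left(o,Q \right)} = \frac{1}{8 \cdot 4} Q + \left(o + Q\right) = \frac{1}{8} \cdot \frac{1}{4} Q + \left(Q + o\right) = \frac{Q}{32} + \left(Q + o\right) = o + \frac{33 Q}{32}$)
$K{\left(C \right)} = -7 + \frac{-6 + C}{2 C}$ ($K{\left(C \right)} = -7 + \frac{C - 6}{C + C} = -7 + \frac{-6 + C}{2 C}$)
$- 5 U{\left(2,6 \right)} K{\left(I \right)} = - 5 \left(2 + \frac{33}{32} \cdot 6\right) \left(- \frac{13}{2} - \frac{3}{-2}\right) = - 5 \left(2 + \frac{99}{16}\right) \left(- \frac{13}{2} - - \frac{3}{2}\right) = \left(-5\right) \frac{131}{16} \left(- \frac{13}{2} + \frac{3}{2}\right) = \left(- \frac{655}{16}\right) \left(-5\right) = \frac{3275}{16}$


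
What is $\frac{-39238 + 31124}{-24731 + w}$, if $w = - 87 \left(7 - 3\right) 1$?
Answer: $\frac{8114}{25079} \approx 0.32354$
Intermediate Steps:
$w = -348$ ($w = - 87 \cdot 4 \cdot 1 = \left(-87\right) 4 = -348$)
$\frac{-39238 + 31124}{-24731 + w} = \frac{-39238 + 31124}{-24731 - 348} = - \frac{8114}{-25079} = \left(-8114\right) \left(- \frac{1}{25079}\right) = \frac{8114}{25079}$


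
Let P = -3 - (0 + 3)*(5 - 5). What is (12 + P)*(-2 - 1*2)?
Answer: -36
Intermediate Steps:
P = -3 (P = -3 - 3*0 = -3 - 1*0 = -3 + 0 = -3)
(12 + P)*(-2 - 1*2) = (12 - 3)*(-2 - 1*2) = 9*(-2 - 2) = 9*(-4) = -36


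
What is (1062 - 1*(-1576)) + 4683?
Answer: 7321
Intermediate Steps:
(1062 - 1*(-1576)) + 4683 = (1062 + 1576) + 4683 = 2638 + 4683 = 7321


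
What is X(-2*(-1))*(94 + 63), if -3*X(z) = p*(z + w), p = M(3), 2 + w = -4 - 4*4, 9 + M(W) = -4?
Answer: -40820/3 ≈ -13607.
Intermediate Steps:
M(W) = -13 (M(W) = -9 - 4 = -13)
w = -22 (w = -2 + (-4 - 4*4) = -2 + (-4 - 16) = -2 - 20 = -22)
p = -13
X(z) = -286/3 + 13*z/3 (X(z) = -(-13)*(z - 22)/3 = -(-13)*(-22 + z)/3 = -(286 - 13*z)/3 = -286/3 + 13*z/3)
X(-2*(-1))*(94 + 63) = (-286/3 + 13*(-2*(-1))/3)*(94 + 63) = (-286/3 + (13/3)*2)*157 = (-286/3 + 26/3)*157 = -260/3*157 = -40820/3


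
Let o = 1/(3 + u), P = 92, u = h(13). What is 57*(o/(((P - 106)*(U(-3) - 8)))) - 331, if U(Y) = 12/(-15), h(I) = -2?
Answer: -203611/616 ≈ -330.54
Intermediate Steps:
U(Y) = -⅘ (U(Y) = 12*(-1/15) = -⅘)
u = -2
o = 1 (o = 1/(3 - 2) = 1/1 = 1)
57*(o/(((P - 106)*(U(-3) - 8)))) - 331 = 57*(1/((92 - 106)*(-⅘ - 8))) - 331 = 57*(1/(-14*(-44/5))) - 331 = 57*(1/(616/5)) - 331 = 57*(1*(5/616)) - 331 = 57*(5/616) - 331 = 285/616 - 331 = -203611/616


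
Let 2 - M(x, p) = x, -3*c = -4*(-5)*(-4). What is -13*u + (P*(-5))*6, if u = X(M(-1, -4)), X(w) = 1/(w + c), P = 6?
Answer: -16059/89 ≈ -180.44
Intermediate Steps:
c = 80/3 (c = -(-4*(-5))*(-4)/3 = -20*(-4)/3 = -⅓*(-80) = 80/3 ≈ 26.667)
M(x, p) = 2 - x
X(w) = 1/(80/3 + w) (X(w) = 1/(w + 80/3) = 1/(80/3 + w))
u = 3/89 (u = 3/(80 + 3*(2 - 1*(-1))) = 3/(80 + 3*(2 + 1)) = 3/(80 + 3*3) = 3/(80 + 9) = 3/89 ≈ 0.033708)
-13*u + (P*(-5))*6 = -13*3/89 + (6*(-5))*6 = -39/89 - 30*6 = -39/89 - 180 = -16059/89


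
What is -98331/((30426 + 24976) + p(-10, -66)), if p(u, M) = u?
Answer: -32777/18464 ≈ -1.7752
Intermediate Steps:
-98331/((30426 + 24976) + p(-10, -66)) = -98331/((30426 + 24976) - 10) = -98331/(55402 - 10) = -98331/55392 = -98331*1/55392 = -32777/18464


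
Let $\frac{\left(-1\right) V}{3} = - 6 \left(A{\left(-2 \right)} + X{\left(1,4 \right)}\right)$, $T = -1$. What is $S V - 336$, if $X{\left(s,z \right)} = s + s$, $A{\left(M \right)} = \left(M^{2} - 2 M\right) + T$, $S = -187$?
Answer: $-30630$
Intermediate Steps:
$A{\left(M \right)} = -1 + M^{2} - 2 M$ ($A{\left(M \right)} = \left(M^{2} - 2 M\right) - 1 = -1 + M^{2} - 2 M$)
$X{\left(s,z \right)} = 2 s$
$V = 162$ ($V = - 3 \left(- 6 \left(\left(-1 + \left(-2\right)^{2} - -4\right) + 2 \cdot 1\right)\right) = - 3 \left(- 6 \left(\left(-1 + 4 + 4\right) + 2\right)\right) = - 3 \left(- 6 \left(7 + 2\right)\right) = - 3 \left(\left(-6\right) 9\right) = \left(-3\right) \left(-54\right) = 162$)
$S V - 336 = \left(-187\right) 162 - 336 = -30294 - 336 = -30630$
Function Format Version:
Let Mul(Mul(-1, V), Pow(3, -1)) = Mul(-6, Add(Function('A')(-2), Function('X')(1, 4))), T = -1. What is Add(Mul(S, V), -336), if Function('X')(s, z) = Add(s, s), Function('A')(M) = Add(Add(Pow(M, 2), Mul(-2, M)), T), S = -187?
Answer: -30630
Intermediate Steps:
Function('A')(M) = Add(-1, Pow(M, 2), Mul(-2, M)) (Function('A')(M) = Add(Add(Pow(M, 2), Mul(-2, M)), -1) = Add(-1, Pow(M, 2), Mul(-2, M)))
Function('X')(s, z) = Mul(2, s)
V = 162 (V = Mul(-3, Mul(-6, Add(Add(-1, Pow(-2, 2), Mul(-2, -2)), Mul(2, 1)))) = Mul(-3, Mul(-6, Add(Add(-1, 4, 4), 2))) = Mul(-3, Mul(-6, Add(7, 2))) = Mul(-3, Mul(-6, 9)) = Mul(-3, -54) = 162)
Add(Mul(S, V), -336) = Add(Mul(-187, 162), -336) = Add(-30294, -336) = -30630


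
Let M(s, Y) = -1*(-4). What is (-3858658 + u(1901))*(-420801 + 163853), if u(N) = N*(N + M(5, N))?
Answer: 60961683844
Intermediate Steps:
M(s, Y) = 4
u(N) = N*(4 + N) (u(N) = N*(N + 4) = N*(4 + N))
(-3858658 + u(1901))*(-420801 + 163853) = (-3858658 + 1901*(4 + 1901))*(-420801 + 163853) = (-3858658 + 1901*1905)*(-256948) = (-3858658 + 3621405)*(-256948) = -237253*(-256948) = 60961683844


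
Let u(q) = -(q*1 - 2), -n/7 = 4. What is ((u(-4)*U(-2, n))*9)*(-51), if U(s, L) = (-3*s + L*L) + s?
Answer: -2170152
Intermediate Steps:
n = -28 (n = -7*4 = -28)
U(s, L) = L**2 - 2*s (U(s, L) = (-3*s + L**2) + s = (L**2 - 3*s) + s = L**2 - 2*s)
u(q) = 2 - q (u(q) = -(q - 2) = -(-2 + q) = 2 - q)
((u(-4)*U(-2, n))*9)*(-51) = (((2 - 1*(-4))*((-28)**2 - 2*(-2)))*9)*(-51) = (((2 + 4)*(784 + 4))*9)*(-51) = ((6*788)*9)*(-51) = (4728*9)*(-51) = 42552*(-51) = -2170152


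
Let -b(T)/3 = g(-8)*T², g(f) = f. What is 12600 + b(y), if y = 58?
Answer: 93336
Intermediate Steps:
b(T) = 24*T² (b(T) = -(-24)*T² = 24*T²)
12600 + b(y) = 12600 + 24*58² = 12600 + 24*3364 = 12600 + 80736 = 93336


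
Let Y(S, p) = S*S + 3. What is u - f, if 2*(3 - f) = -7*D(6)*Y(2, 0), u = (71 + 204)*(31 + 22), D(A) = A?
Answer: 14425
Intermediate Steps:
Y(S, p) = 3 + S² (Y(S, p) = S² + 3 = 3 + S²)
u = 14575 (u = 275*53 = 14575)
f = 150 (f = 3 - (-7)*6*(3 + 2²)/2 = 3 - (-7)*6*(3 + 4)/2 = 3 - (-7)*6*7/2 = 3 - (-7)*42/2 = 3 - ½*(-294) = 3 + 147 = 150)
u - f = 14575 - 1*150 = 14575 - 150 = 14425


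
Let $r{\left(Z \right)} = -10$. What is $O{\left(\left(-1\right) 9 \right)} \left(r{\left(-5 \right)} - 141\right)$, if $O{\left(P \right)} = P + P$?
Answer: $2718$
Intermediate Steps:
$O{\left(P \right)} = 2 P$
$O{\left(\left(-1\right) 9 \right)} \left(r{\left(-5 \right)} - 141\right) = 2 \left(\left(-1\right) 9\right) \left(-10 - 141\right) = 2 \left(-9\right) \left(-151\right) = \left(-18\right) \left(-151\right) = 2718$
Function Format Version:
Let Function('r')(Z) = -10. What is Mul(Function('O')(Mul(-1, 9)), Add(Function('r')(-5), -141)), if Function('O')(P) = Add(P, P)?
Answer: 2718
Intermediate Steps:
Function('O')(P) = Mul(2, P)
Mul(Function('O')(Mul(-1, 9)), Add(Function('r')(-5), -141)) = Mul(Mul(2, Mul(-1, 9)), Add(-10, -141)) = Mul(Mul(2, -9), -151) = Mul(-18, -151) = 2718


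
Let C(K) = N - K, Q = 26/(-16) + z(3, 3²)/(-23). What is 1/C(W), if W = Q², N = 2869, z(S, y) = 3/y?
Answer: 304704/873376751 ≈ 0.00034888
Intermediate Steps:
Q = -905/552 (Q = 26/(-16) + (3/(3²))/(-23) = 26*(-1/16) + (3/9)*(-1/23) = -13/8 + (3*(⅑))*(-1/23) = -13/8 + (⅓)*(-1/23) = -13/8 - 1/69 = -905/552 ≈ -1.6395)
W = 819025/304704 (W = (-905/552)² = 819025/304704 ≈ 2.6879)
C(K) = 2869 - K
1/C(W) = 1/(2869 - 1*819025/304704) = 1/(2869 - 819025/304704) = 1/(873376751/304704) = 304704/873376751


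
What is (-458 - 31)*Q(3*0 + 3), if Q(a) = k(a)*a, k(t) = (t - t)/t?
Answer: 0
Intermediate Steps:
k(t) = 0 (k(t) = 0/t = 0)
Q(a) = 0 (Q(a) = 0*a = 0)
(-458 - 31)*Q(3*0 + 3) = (-458 - 31)*0 = -489*0 = 0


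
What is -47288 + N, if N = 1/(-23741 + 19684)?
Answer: -191847417/4057 ≈ -47288.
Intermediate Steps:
N = -1/4057 (N = 1/(-4057) = -1/4057 ≈ -0.00024649)
-47288 + N = -47288 - 1/4057 = -191847417/4057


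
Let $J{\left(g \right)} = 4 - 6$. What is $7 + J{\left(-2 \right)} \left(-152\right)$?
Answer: $311$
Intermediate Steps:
$J{\left(g \right)} = -2$ ($J{\left(g \right)} = 4 - 6 = -2$)
$7 + J{\left(-2 \right)} \left(-152\right) = 7 - -304 = 7 + 304 = 311$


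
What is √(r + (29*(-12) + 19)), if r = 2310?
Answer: √1981 ≈ 44.508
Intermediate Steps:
√(r + (29*(-12) + 19)) = √(2310 + (29*(-12) + 19)) = √(2310 + (-348 + 19)) = √(2310 - 329) = √1981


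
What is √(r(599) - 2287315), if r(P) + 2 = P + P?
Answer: I*√2286119 ≈ 1512.0*I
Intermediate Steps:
r(P) = -2 + 2*P (r(P) = -2 + (P + P) = -2 + 2*P)
√(r(599) - 2287315) = √((-2 + 2*599) - 2287315) = √((-2 + 1198) - 2287315) = √(1196 - 2287315) = √(-2286119) = I*√2286119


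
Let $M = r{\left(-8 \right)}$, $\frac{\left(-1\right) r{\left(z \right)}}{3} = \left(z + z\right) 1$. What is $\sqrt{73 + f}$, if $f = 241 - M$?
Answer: $\sqrt{266} \approx 16.31$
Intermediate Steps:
$r{\left(z \right)} = - 6 z$ ($r{\left(z \right)} = - 3 \left(z + z\right) 1 = - 3 \cdot 2 z 1 = - 3 \cdot 2 z = - 6 z$)
$M = 48$ ($M = \left(-6\right) \left(-8\right) = 48$)
$f = 193$ ($f = 241 - 48 = 193$)
$\sqrt{73 + f} = \sqrt{73 + 193} = \sqrt{266}$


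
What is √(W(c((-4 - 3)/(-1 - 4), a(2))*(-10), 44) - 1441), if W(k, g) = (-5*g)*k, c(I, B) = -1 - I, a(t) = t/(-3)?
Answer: I*√6721 ≈ 81.982*I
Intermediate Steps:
a(t) = -t/3 (a(t) = t*(-⅓) = -t/3)
W(k, g) = -5*g*k
√(W(c((-4 - 3)/(-1 - 4), a(2))*(-10), 44) - 1441) = √(-5*44*(-1 - (-4 - 3)/(-1 - 4))*(-10) - 1441) = √(-5*44*(-1 - (-7)/(-5))*(-10) - 1441) = √(-5*44*(-1 - (-7)*(-1)/5)*(-10) - 1441) = √(-5*44*(-1 - 1*7/5)*(-10) - 1441) = √(-5*44*(-1 - 7/5)*(-10) - 1441) = √(-5*44*(-12/5*(-10)) - 1441) = √(-5*44*24 - 1441) = √(-5280 - 1441) = √(-6721) = I*√6721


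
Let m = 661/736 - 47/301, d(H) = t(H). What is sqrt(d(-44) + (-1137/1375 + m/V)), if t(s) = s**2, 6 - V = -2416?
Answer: 3*sqrt(1492806807410404009865)/2634893800 ≈ 43.991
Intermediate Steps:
V = 2422 (V = 6 - 1*(-2416) = 6 + 2416 = 2422)
d(H) = H**2
m = 164369/221536 (m = 661*(1/736) - 47*1/301 = 661/736 - 47/301 = 164369/221536 ≈ 0.74195)
sqrt(d(-44) + (-1137/1375 + m/V)) = sqrt((-44)**2 + (-1137/1375 + (164369/221536)/2422)) = sqrt(1936 + (-1137*1/1375 + (164369/221536)*(1/2422))) = sqrt(1936 + (-1137/1375 + 164369/536560192)) = sqrt(1936 - 609842930929/737770264000) = sqrt(1427713388173071/737770264000) = 3*sqrt(1492806807410404009865)/2634893800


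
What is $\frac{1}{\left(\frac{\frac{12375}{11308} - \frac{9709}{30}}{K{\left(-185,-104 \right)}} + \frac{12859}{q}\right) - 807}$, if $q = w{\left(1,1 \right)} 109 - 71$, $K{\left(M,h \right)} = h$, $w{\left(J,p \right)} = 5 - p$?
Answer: $- \frac{117068640}{89986979033} \approx -0.001301$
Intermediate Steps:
$q = 365$ ($q = \left(5 - 1\right) 109 - 71 = 4 \cdot 109 - 71 = 436 - 71 = 365$)
$\frac{1}{\left(\frac{\frac{12375}{11308} - \frac{9709}{30}}{K{\left(-185,-104 \right)}} + \frac{12859}{q}\right) - 807} = \frac{1}{\left(\frac{\frac{12375}{11308} - \frac{9709}{30}}{-104} + \frac{12859}{365}\right) - 807} = \frac{1}{\left(\left(12375 \cdot \frac{1}{11308} - \frac{9709}{30}\right) \left(- \frac{1}{104}\right) + 12859 \cdot \frac{1}{365}\right) - 807} = \frac{1}{\left(\left(\frac{1125}{1028} - \frac{9709}{30}\right) \left(- \frac{1}{104}\right) + \frac{12859}{365}\right) - 807} = \frac{1}{\left(\left(- \frac{4973551}{15420}\right) \left(- \frac{1}{104}\right) + \frac{12859}{365}\right) - 807} = \frac{1}{\left(\frac{4973551}{1603680} + \frac{12859}{365}\right) - 807} = \frac{1}{\frac{4487413447}{117068640} - 807} = \frac{1}{- \frac{89986979033}{117068640}} = - \frac{117068640}{89986979033}$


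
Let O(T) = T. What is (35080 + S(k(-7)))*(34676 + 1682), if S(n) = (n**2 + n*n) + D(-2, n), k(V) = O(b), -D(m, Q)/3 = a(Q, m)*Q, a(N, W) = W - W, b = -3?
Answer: 1276093084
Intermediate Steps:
a(N, W) = 0
D(m, Q) = 0 (D(m, Q) = -0*Q = -3*0 = 0)
k(V) = -3
S(n) = 2*n**2 (S(n) = (n**2 + n*n) + 0 = (n**2 + n**2) + 0 = 2*n**2 + 0 = 2*n**2)
(35080 + S(k(-7)))*(34676 + 1682) = (35080 + 2*(-3)**2)*(34676 + 1682) = (35080 + 2*9)*36358 = (35080 + 18)*36358 = 35098*36358 = 1276093084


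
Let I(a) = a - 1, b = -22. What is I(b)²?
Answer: 529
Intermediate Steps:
I(a) = -1 + a
I(b)² = (-1 - 22)² = (-23)² = 529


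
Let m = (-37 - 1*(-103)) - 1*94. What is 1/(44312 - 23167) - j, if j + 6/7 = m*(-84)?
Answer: -348004403/148015 ≈ -2351.1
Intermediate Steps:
m = -28 (m = (-37 + 103) - 94 = 66 - 94 = -28)
j = 16458/7 (j = -6/7 - 28*(-84) = -6/7 + 2352 = 16458/7 ≈ 2351.1)
1/(44312 - 23167) - j = 1/(44312 - 23167) - 1*16458/7 = 1/21145 - 16458/7 = -348004403/148015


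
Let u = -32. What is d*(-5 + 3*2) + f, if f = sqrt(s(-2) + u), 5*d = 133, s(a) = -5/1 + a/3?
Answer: 133/5 + I*sqrt(339)/3 ≈ 26.6 + 6.1373*I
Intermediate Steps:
s(a) = -5 + a/3 (s(a) = -5*1 + a*(1/3) = -5 + a/3)
d = 133/5 (d = (1/5)*133 = 133/5 ≈ 26.600)
f = I*sqrt(339)/3 (f = sqrt((-5 + (1/3)*(-2)) - 32) = sqrt((-5 - 2/3) - 32) = sqrt(-17/3 - 32) = sqrt(-113/3) = I*sqrt(339)/3 ≈ 6.1373*I)
d*(-5 + 3*2) + f = 133*(-5 + 3*2)/5 + I*sqrt(339)/3 = 133*(-5 + 6)/5 + I*sqrt(339)/3 = (133/5)*1 + I*sqrt(339)/3 = 133/5 + I*sqrt(339)/3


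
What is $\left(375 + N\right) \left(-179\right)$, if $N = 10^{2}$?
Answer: $-85025$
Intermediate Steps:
$N = 100$
$\left(375 + N\right) \left(-179\right) = \left(375 + 100\right) \left(-179\right) = 475 \left(-179\right) = -85025$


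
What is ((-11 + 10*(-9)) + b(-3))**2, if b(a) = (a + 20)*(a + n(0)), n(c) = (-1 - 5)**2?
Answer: 211600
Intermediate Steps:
n(c) = 36 (n(c) = (-6)**2 = 36)
b(a) = (20 + a)*(36 + a) (b(a) = (a + 20)*(a + 36) = (20 + a)*(36 + a))
((-11 + 10*(-9)) + b(-3))**2 = ((-11 + 10*(-9)) + (720 + (-3)**2 + 56*(-3)))**2 = ((-11 - 90) + (720 + 9 - 168))**2 = (-101 + 561)**2 = 460**2 = 211600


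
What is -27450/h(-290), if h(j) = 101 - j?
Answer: -27450/391 ≈ -70.205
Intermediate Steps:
-27450/h(-290) = -27450/(101 - 1*(-290)) = -27450/(101 + 290) = -27450/391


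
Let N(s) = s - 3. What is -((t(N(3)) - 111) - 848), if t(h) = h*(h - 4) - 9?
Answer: 968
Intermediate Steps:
N(s) = -3 + s
t(h) = -9 + h*(-4 + h) (t(h) = h*(-4 + h) - 9 = -9 + h*(-4 + h))
-((t(N(3)) - 111) - 848) = -(((-9 + (-3 + 3)² - 4*(-3 + 3)) - 111) - 848) = -(((-9 + 0² - 4*0) - 111) - 848) = -(((-9 + 0 + 0) - 111) - 848) = -((-9 - 111) - 848) = -(-120 - 848) = -1*(-968) = 968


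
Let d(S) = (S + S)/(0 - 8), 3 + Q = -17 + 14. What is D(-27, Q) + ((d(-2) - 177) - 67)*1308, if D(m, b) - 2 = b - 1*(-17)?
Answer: -318485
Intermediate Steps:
Q = -6 (Q = -3 + (-17 + 14) = -3 - 3 = -6)
D(m, b) = 19 + b (D(m, b) = 2 + (b - 1*(-17)) = 2 + (b + 17) = 2 + (17 + b) = 19 + b)
d(S) = -S/4 (d(S) = (2*S)/(-8) = (2*S)*(-⅛) = -S/4)
D(-27, Q) + ((d(-2) - 177) - 67)*1308 = (19 - 6) + ((-¼*(-2) - 177) - 67)*1308 = 13 + ((½ - 177) - 67)*1308 = 13 + (-353/2 - 67)*1308 = 13 - 487/2*1308 = 13 - 318498 = -318485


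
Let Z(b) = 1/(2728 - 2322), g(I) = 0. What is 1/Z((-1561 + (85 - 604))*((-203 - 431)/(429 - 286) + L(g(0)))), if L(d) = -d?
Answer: 406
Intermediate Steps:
Z(b) = 1/406
1/Z((-1561 + (85 - 604))*((-203 - 431)/(429 - 286) + L(g(0)))) = 1/(1/406) = 406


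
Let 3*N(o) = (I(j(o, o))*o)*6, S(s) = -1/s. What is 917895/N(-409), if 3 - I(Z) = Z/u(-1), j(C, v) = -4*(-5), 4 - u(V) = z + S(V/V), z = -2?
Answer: -6425265/818 ≈ -7854.8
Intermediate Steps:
u(V) = 7 (u(V) = 4 - (-2 - 1/(V/V)) = 4 - (-2 - 1/1) = 4 - (-2 - 1*1) = 4 - (-2 - 1) = 4 - 1*(-3) = 4 + 3 = 7)
j(C, v) = 20
I(Z) = 3 - Z/7
N(o) = 2*o/7 (N(o) = (((3 - ⅐*20)*o)*6)/3 = (((3 - 20/7)*o)*6)/3 = ((o/7)*6)/3 = (6*o/7)/3 = 2*o/7)
917895/N(-409) = 917895/(((2/7)*(-409))) = 917895/(-818/7) = 917895*(-7/818) = -6425265/818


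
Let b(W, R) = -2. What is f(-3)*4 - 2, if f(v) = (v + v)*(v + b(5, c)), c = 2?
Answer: 118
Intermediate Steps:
f(v) = 2*v*(-2 + v) (f(v) = (v + v)*(v - 2) = (2*v)*(-2 + v) = 2*v*(-2 + v))
f(-3)*4 - 2 = (2*(-3)*(-2 - 3))*4 - 2 = (2*(-3)*(-5))*4 - 2 = 30*4 - 2 = 120 - 2 = 118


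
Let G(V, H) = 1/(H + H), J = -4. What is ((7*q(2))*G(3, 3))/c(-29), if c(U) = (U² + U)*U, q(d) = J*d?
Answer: 1/2523 ≈ 0.00039635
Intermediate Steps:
G(V, H) = 1/(2*H)
q(d) = -4*d
c(U) = U*(U + U²) (c(U) = (U + U²)*U = U*(U + U²))
((7*q(2))*G(3, 3))/c(-29) = ((7*(-4*2))*((½)/3))/(((-29)²*(1 - 29))) = ((7*(-8))*((½)*(⅓)))/((841*(-28))) = -56*⅙/(-23548) = -28/3*(-1/23548) = 1/2523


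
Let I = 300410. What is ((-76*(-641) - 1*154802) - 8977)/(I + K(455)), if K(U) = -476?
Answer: -115063/299934 ≈ -0.38363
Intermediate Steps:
((-76*(-641) - 1*154802) - 8977)/(I + K(455)) = ((-76*(-641) - 1*154802) - 8977)/(300410 - 476) = ((48716 - 154802) - 8977)/299934 = (-106086 - 8977)*(1/299934) = -115063*1/299934 = -115063/299934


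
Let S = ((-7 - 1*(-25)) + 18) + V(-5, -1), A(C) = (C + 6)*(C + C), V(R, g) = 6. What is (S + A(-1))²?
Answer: 1024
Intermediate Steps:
A(C) = 2*C*(6 + C) (A(C) = (6 + C)*(2*C) = 2*C*(6 + C))
S = 42 (S = ((-7 - 1*(-25)) + 18) + 6 = ((-7 + 25) + 18) + 6 = (18 + 18) + 6 = 36 + 6 = 42)
(S + A(-1))² = (42 + 2*(-1)*(6 - 1))² = (42 + 2*(-1)*5)² = (42 - 10)² = 32² = 1024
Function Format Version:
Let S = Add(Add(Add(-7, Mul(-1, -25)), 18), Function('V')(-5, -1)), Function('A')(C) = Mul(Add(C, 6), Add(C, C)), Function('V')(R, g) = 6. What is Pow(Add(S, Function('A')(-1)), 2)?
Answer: 1024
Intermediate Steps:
Function('A')(C) = Mul(2, C, Add(6, C)) (Function('A')(C) = Mul(Add(6, C), Mul(2, C)) = Mul(2, C, Add(6, C)))
S = 42 (S = Add(Add(Add(-7, Mul(-1, -25)), 18), 6) = Add(Add(Add(-7, 25), 18), 6) = Add(Add(18, 18), 6) = Add(36, 6) = 42)
Pow(Add(S, Function('A')(-1)), 2) = Pow(Add(42, Mul(2, -1, Add(6, -1))), 2) = Pow(Add(42, Mul(2, -1, 5)), 2) = Pow(Add(42, -10), 2) = Pow(32, 2) = 1024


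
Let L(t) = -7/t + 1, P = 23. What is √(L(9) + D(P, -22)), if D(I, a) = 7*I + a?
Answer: √1253/3 ≈ 11.799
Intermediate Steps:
D(I, a) = a + 7*I
L(t) = 1 - 7/t
√(L(9) + D(P, -22)) = √((-7 + 9)/9 + (-22 + 7*23)) = √((⅑)*2 + (-22 + 161)) = √(2/9 + 139) = √(1253/9) = √1253/3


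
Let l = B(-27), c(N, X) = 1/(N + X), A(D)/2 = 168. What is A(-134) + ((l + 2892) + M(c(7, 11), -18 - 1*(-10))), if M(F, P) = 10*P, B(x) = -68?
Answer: 3080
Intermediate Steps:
A(D) = 336 (A(D) = 2*168 = 336)
l = -68
A(-134) + ((l + 2892) + M(c(7, 11), -18 - 1*(-10))) = 336 + ((-68 + 2892) + 10*(-18 - 1*(-10))) = 336 + (2824 + 10*(-18 + 10)) = 336 + (2824 + 10*(-8)) = 336 + (2824 - 80) = 336 + 2744 = 3080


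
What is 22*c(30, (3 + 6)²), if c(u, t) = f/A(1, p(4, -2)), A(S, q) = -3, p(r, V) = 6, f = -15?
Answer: 110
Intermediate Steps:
c(u, t) = 5 (c(u, t) = -15/(-3) = -15*(-⅓) = 5)
22*c(30, (3 + 6)²) = 22*5 = 110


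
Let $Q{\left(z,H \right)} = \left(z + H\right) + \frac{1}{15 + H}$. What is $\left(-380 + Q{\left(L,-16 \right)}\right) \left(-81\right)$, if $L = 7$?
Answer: $31590$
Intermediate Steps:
$Q{\left(z,H \right)} = H + z + \frac{1}{15 + H}$ ($Q{\left(z,H \right)} = \left(H + z\right) + \frac{1}{15 + H} = H + z + \frac{1}{15 + H}$)
$\left(-380 + Q{\left(L,-16 \right)}\right) \left(-81\right) = \left(-380 + \frac{1 + \left(-16\right)^{2} + 15 \left(-16\right) + 15 \cdot 7 - 112}{15 - 16}\right) \left(-81\right) = \left(-380 + \frac{1 + 256 - 240 + 105 - 112}{-1}\right) \left(-81\right) = \left(-380 - 10\right) \left(-81\right) = \left(-390\right) \left(-81\right) = 31590$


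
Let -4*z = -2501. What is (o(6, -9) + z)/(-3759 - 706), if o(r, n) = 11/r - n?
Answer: -7633/53580 ≈ -0.14246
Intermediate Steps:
z = 2501/4 (z = -1/4*(-2501) = 2501/4 ≈ 625.25)
o(r, n) = -n + 11/r
(o(6, -9) + z)/(-3759 - 706) = ((-1*(-9) + 11/6) + 2501/4)/(-3759 - 706) = ((9 + 11*(1/6)) + 2501/4)/(-4465) = ((9 + 11/6) + 2501/4)*(-1/4465) = (65/6 + 2501/4)*(-1/4465) = (7633/12)*(-1/4465) = -7633/53580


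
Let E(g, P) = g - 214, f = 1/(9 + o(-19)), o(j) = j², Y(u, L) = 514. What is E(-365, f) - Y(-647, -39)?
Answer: -1093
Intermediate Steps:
f = 1/370 (f = 1/(9 + (-19)²) = 1/(9 + 361) = 1/370 ≈ 0.0027027)
E(g, P) = -214 + g
E(-365, f) - Y(-647, -39) = (-214 - 365) - 1*514 = -579 - 514 = -1093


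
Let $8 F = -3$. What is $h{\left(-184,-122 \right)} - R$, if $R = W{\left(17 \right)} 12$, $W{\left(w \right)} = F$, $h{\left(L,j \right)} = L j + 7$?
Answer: $\frac{44919}{2} \approx 22460.0$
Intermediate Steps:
$F = - \frac{3}{8}$ ($F = \frac{1}{8} \left(-3\right) = - \frac{3}{8} \approx -0.375$)
$h{\left(L,j \right)} = 7 + L j$
$W{\left(w \right)} = - \frac{3}{8}$
$R = - \frac{9}{2}$ ($R = \left(- \frac{3}{8}\right) 12 = - \frac{9}{2} \approx -4.5$)
$h{\left(-184,-122 \right)} - R = \left(7 - -22448\right) - - \frac{9}{2} = \left(7 + 22448\right) + \frac{9}{2} = 22455 + \frac{9}{2} = \frac{44919}{2}$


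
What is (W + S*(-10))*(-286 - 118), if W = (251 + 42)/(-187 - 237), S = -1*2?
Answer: -826887/106 ≈ -7800.8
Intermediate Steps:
S = -2
W = -293/424 (W = 293/(-424) = 293*(-1/424) = -293/424 ≈ -0.69104)
(W + S*(-10))*(-286 - 118) = (-293/424 - 2*(-10))*(-286 - 118) = (-293/424 + 20)*(-404) = (8187/424)*(-404) = -826887/106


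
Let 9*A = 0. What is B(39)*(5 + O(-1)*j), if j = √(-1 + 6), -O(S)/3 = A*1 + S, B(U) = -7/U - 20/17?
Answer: -4495/663 - 899*√5/221 ≈ -15.876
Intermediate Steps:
A = 0 (A = (⅑)*0 = 0)
B(U) = -20/17 - 7/U (B(U) = -7/U - 20*1/17 = -7/U - 20/17 = -20/17 - 7/U)
O(S) = -3*S (O(S) = -3*(0*1 + S) = -3*(0 + S) = -3*S)
j = √5 ≈ 2.2361
B(39)*(5 + O(-1)*j) = (-20/17 - 7/39)*(5 + (-3*(-1))*√5) = (-20/17 - 7*1/39)*(5 + 3*√5) = (-20/17 - 7/39)*(5 + 3*√5) = -899*(5 + 3*√5)/663 = -4495/663 - 899*√5/221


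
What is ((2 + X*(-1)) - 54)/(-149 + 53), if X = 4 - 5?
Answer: 17/32 ≈ 0.53125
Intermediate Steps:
X = -1
((2 + X*(-1)) - 54)/(-149 + 53) = ((2 - 1*(-1)) - 54)/(-149 + 53) = ((2 + 1) - 54)/(-96) = -(3 - 54)/96 = -1/96*(-51) = 17/32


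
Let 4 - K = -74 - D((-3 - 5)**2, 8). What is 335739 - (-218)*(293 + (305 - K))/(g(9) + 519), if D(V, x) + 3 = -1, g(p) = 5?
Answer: 335957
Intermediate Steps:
D(V, x) = -4 (D(V, x) = -3 - 1 = -4)
K = 74 (K = 4 - (-74 - 1*(-4)) = 4 - (-74 + 4) = 4 - 1*(-70) = 4 + 70 = 74)
335739 - (-218)*(293 + (305 - K))/(g(9) + 519) = 335739 - (-218)*(293 + (305 - 1*74))/(5 + 519) = 335739 - (-218)*(293 + (305 - 74))/524 = 335739 - (-218)*(293 + 231)*(1/524) = 335739 - (-218)*524*(1/524) = 335739 - (-218) = 335739 - 1*(-218) = 335739 + 218 = 335957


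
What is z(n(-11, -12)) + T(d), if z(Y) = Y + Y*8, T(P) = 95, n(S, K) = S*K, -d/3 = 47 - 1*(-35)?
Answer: 1283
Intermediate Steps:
d = -246 (d = -3*(47 - 1*(-35)) = -3*(47 + 35) = -3*82 = -246)
n(S, K) = K*S
z(Y) = 9*Y (z(Y) = Y + 8*Y = 9*Y)
z(n(-11, -12)) + T(d) = 9*(-12*(-11)) + 95 = 9*132 + 95 = 1188 + 95 = 1283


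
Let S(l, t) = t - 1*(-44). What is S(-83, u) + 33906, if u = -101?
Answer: 33849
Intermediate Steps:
S(l, t) = 44 + t (S(l, t) = t + 44 = 44 + t)
S(-83, u) + 33906 = (44 - 101) + 33906 = -57 + 33906 = 33849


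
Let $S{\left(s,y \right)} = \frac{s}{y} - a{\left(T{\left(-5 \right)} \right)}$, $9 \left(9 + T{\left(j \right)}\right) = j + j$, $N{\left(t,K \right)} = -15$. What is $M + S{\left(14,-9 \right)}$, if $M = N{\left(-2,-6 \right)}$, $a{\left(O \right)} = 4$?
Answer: $- \frac{185}{9} \approx -20.556$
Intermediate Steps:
$T{\left(j \right)} = -9 + \frac{2 j}{9}$ ($T{\left(j \right)} = -9 + \frac{j + j}{9} = -9 + \frac{2 j}{9}$)
$S{\left(s,y \right)} = -4 + \frac{s}{y}$ ($S{\left(s,y \right)} = \frac{s}{y} - 4 = -4 + \frac{s}{y}$)
$M = -15$
$M + S{\left(14,-9 \right)} = -15 - \left(4 - \frac{14}{-9}\right) = -15 + \left(-4 + 14 \left(- \frac{1}{9}\right)\right) = -15 - \frac{50}{9} = - \frac{185}{9}$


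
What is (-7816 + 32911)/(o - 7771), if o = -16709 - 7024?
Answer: -25095/31504 ≈ -0.79657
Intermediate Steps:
o = -23733
(-7816 + 32911)/(o - 7771) = (-7816 + 32911)/(-23733 - 7771) = 25095/(-31504) = 25095*(-1/31504) = -25095/31504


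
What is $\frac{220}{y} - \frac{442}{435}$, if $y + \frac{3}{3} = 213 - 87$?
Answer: $\frac{1618}{2175} \approx 0.74391$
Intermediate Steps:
$y = 125$ ($y = -1 + \left(213 - 87\right) = -1 + 126 = 125$)
$\frac{220}{y} - \frac{442}{435} = \frac{220}{125} - \frac{442}{435} = 220 \cdot \frac{1}{125} - \frac{442}{435} = \frac{44}{25} - \frac{442}{435} = \frac{1618}{2175}$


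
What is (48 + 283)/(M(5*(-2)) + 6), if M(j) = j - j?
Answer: 331/6 ≈ 55.167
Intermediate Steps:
M(j) = 0
(48 + 283)/(M(5*(-2)) + 6) = (48 + 283)/(0 + 6) = 331/6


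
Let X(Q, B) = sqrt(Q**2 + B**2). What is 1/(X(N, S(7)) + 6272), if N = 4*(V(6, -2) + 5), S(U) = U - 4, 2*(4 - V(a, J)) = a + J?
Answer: 6272/39337191 - sqrt(793)/39337191 ≈ 0.00015873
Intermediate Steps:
V(a, J) = 4 - J/2 - a/2 (V(a, J) = 4 - (a + J)/2 = 4 - (J + a)/2 = 4 + (-J/2 - a/2) = 4 - J/2 - a/2)
S(U) = -4 + U
N = 28 (N = 4*((4 - 1/2*(-2) - 1/2*6) + 5) = 4*((4 + 1 - 3) + 5) = 4*(2 + 5) = 4*7 = 28)
X(Q, B) = sqrt(B**2 + Q**2)
1/(X(N, S(7)) + 6272) = 1/(sqrt((-4 + 7)**2 + 28**2) + 6272) = 1/(sqrt(3**2 + 784) + 6272) = 1/(sqrt(9 + 784) + 6272) = 1/(sqrt(793) + 6272) = 1/(6272 + sqrt(793))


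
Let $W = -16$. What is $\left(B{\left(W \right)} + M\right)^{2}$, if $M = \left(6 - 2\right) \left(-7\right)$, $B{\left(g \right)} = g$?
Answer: $1936$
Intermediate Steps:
$M = -28$ ($M = 4 \left(-7\right) = -28$)
$\left(B{\left(W \right)} + M\right)^{2} = \left(-16 - 28\right)^{2} = \left(-44\right)^{2} = 1936$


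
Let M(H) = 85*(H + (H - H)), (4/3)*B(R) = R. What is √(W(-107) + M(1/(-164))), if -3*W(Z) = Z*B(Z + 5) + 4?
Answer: I*√165229959/246 ≈ 52.253*I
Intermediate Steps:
B(R) = 3*R/4
M(H) = 85*H (M(H) = 85*(H + 0) = 85*H)
W(Z) = -4/3 - Z*(15/4 + 3*Z/4)/3 (W(Z) = -(Z*(3*(Z + 5)/4) + 4)/3 = -(Z*(3*(5 + Z)/4) + 4)/3 = -(Z*(15/4 + 3*Z/4) + 4)/3 = -(4 + Z*(15/4 + 3*Z/4))/3 = -4/3 - Z*(15/4 + 3*Z/4)/3)
√(W(-107) + M(1/(-164))) = √((-4/3 - ¼*(-107)*(5 - 107)) + 85/(-164)) = √((-4/3 - ¼*(-107)*(-102)) + 85*(-1/164)) = √((-4/3 - 5457/2) - 85/164) = √(-16379/6 - 85/164) = √(-1343333/492) = I*√165229959/246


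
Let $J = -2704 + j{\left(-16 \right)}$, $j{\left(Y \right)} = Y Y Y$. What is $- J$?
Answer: $6800$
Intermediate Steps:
$j{\left(Y \right)} = Y^{3}$ ($j{\left(Y \right)} = Y^{2} Y = Y^{3}$)
$J = -6800$ ($J = -2704 + \left(-16\right)^{3} = -2704 - 4096 = -6800$)
$- J = \left(-1\right) \left(-6800\right) = 6800$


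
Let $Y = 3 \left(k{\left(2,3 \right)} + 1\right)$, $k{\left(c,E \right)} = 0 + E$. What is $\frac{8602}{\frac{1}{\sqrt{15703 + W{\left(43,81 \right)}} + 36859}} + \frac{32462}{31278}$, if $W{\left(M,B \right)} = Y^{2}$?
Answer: $\frac{4958518840633}{15639} + 8602 \sqrt{15847} \approx 3.1814 \cdot 10^{8}$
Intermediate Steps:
$k{\left(c,E \right)} = E$
$Y = 12$ ($Y = 3 \left(3 + 1\right) = 3 \cdot 4 = 12$)
$W{\left(M,B \right)} = 144$ ($W{\left(M,B \right)} = 12^{2} = 144$)
$\frac{8602}{\frac{1}{\sqrt{15703 + W{\left(43,81 \right)}} + 36859}} + \frac{32462}{31278} = \frac{8602}{\frac{1}{\sqrt{15703 + 144} + 36859}} + \frac{32462}{31278} = \frac{8602}{\frac{1}{\sqrt{15847} + 36859}} + 32462 \cdot \frac{1}{31278} = \frac{8602}{\frac{1}{36859 + \sqrt{15847}}} + \frac{16231}{15639} = 8602 \left(36859 + \sqrt{15847}\right) + \frac{16231}{15639} = \left(317061118 + 8602 \sqrt{15847}\right) + \frac{16231}{15639} = \frac{4958518840633}{15639} + 8602 \sqrt{15847}$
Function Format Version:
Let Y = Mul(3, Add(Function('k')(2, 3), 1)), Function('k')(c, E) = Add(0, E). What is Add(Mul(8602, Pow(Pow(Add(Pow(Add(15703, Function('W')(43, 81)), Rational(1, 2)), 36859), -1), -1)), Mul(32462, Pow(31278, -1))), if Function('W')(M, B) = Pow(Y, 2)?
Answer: Add(Rational(4958518840633, 15639), Mul(8602, Pow(15847, Rational(1, 2)))) ≈ 3.1814e+8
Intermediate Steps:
Function('k')(c, E) = E
Y = 12 (Y = Mul(3, Add(3, 1)) = Mul(3, 4) = 12)
Function('W')(M, B) = 144 (Function('W')(M, B) = Pow(12, 2) = 144)
Add(Mul(8602, Pow(Pow(Add(Pow(Add(15703, Function('W')(43, 81)), Rational(1, 2)), 36859), -1), -1)), Mul(32462, Pow(31278, -1))) = Add(Mul(8602, Pow(Pow(Add(Pow(Add(15703, 144), Rational(1, 2)), 36859), -1), -1)), Mul(32462, Pow(31278, -1))) = Add(Mul(8602, Pow(Pow(Add(Pow(15847, Rational(1, 2)), 36859), -1), -1)), Mul(32462, Rational(1, 31278))) = Add(Mul(8602, Pow(Pow(Add(36859, Pow(15847, Rational(1, 2))), -1), -1)), Rational(16231, 15639)) = Add(Mul(8602, Add(36859, Pow(15847, Rational(1, 2)))), Rational(16231, 15639)) = Add(Add(317061118, Mul(8602, Pow(15847, Rational(1, 2)))), Rational(16231, 15639)) = Add(Rational(4958518840633, 15639), Mul(8602, Pow(15847, Rational(1, 2))))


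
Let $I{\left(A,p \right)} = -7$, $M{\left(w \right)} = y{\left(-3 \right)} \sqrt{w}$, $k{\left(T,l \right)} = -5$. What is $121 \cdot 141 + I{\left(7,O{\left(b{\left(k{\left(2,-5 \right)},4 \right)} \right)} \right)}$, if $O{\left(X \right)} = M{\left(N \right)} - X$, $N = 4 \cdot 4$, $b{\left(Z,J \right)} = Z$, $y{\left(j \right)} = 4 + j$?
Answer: $17054$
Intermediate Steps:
$N = 16$
$M{\left(w \right)} = \sqrt{w}$ ($M{\left(w \right)} = \left(4 - 3\right) \sqrt{w} = 1 \sqrt{w} = \sqrt{w}$)
$O{\left(X \right)} = 4 - X$ ($O{\left(X \right)} = \sqrt{16} - X = 4 - X$)
$121 \cdot 141 + I{\left(7,O{\left(b{\left(k{\left(2,-5 \right)},4 \right)} \right)} \right)} = 121 \cdot 141 - 7 = 17061 - 7 = 17054$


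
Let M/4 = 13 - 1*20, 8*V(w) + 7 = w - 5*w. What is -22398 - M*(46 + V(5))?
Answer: -42409/2 ≈ -21205.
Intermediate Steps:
V(w) = -7/8 - w/2 (V(w) = -7/8 + (w - 5*w)/8 = -7/8 + (-4*w)/8 = -7/8 - w/2)
M = -28 (M = 4*(13 - 1*20) = 4*(13 - 20) = 4*(-7) = -28)
-22398 - M*(46 + V(5)) = -22398 - (-28)*(46 + (-7/8 - ½*5)) = -22398 - (-28)*(46 + (-7/8 - 5/2)) = -22398 - (-28)*(46 - 27/8) = -22398 - (-28)*341/8 = -22398 - 1*(-2387/2) = -22398 + 2387/2 = -42409/2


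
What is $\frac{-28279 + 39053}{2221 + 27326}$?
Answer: $\frac{10774}{29547} \approx 0.36464$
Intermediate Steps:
$\frac{-28279 + 39053}{2221 + 27326} = \frac{10774}{29547}$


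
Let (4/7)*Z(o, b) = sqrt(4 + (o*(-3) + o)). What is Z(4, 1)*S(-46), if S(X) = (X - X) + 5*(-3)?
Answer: -105*I/2 ≈ -52.5*I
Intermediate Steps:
S(X) = -15 (S(X) = 0 - 15 = -15)
Z(o, b) = 7*sqrt(4 - 2*o)/4 (Z(o, b) = 7*sqrt(4 + (o*(-3) + o))/4 = 7*sqrt(4 + (-3*o + o))/4 = 7*sqrt(4 - 2*o)/4)
Z(4, 1)*S(-46) = (7*sqrt(4 - 2*4)/4)*(-15) = (7*sqrt(4 - 8)/4)*(-15) = (7*sqrt(-4)/4)*(-15) = (7*(2*I)/4)*(-15) = (7*I/2)*(-15) = -105*I/2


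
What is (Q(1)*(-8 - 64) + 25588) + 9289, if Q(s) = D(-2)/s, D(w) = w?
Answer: 35021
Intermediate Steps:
Q(s) = -2/s
(Q(1)*(-8 - 64) + 25588) + 9289 = ((-2/1)*(-8 - 64) + 25588) + 9289 = (-2*1*(-72) + 25588) + 9289 = (-2*(-72) + 25588) + 9289 = (144 + 25588) + 9289 = 25732 + 9289 = 35021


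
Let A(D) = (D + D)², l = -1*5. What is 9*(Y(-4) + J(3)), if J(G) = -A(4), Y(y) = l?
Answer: -621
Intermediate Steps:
l = -5
A(D) = 4*D² (A(D) = (2*D)² = 4*D²)
Y(y) = -5
J(G) = -64 (J(G) = -4*4² = -4*16 = -1*64 = -64)
9*(Y(-4) + J(3)) = 9*(-5 - 64) = 9*(-69) = -621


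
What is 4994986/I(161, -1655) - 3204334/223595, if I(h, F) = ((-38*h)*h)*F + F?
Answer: -1044498483007404/72899573795165 ≈ -14.328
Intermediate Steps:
I(h, F) = F - 38*F*h² (I(h, F) = (-38*h²)*F + F = -38*F*h² + F = F - 38*F*h²)
4994986/I(161, -1655) - 3204334/223595 = 4994986/((-1655*(1 - 38*161²))) - 3204334/223595 = 4994986/((-1655*(1 - 38*25921))) - 3204334*1/223595 = 4994986/((-1655*(1 - 984998))) - 3204334/223595 = 4994986/((-1655*(-984997))) - 3204334/223595 = 4994986/1630170035 - 3204334/223595 = -1044498483007404/72899573795165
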